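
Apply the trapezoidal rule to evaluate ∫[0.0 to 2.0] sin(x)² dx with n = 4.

f(x) = sin(x)²
a = 0.0, b = 2.0, n = 4
h = (b - a)/n = 0.500000

Trapezoidal rule: (h/2)[f(x₀) + 2f(x₁) + 2f(x₂) + ... + f(xₙ)]

x_0 = 0.0000, f(x_0) = 0.000000, coefficient = 1
x_1 = 0.5000, f(x_1) = 0.229849, coefficient = 2
x_2 = 1.0000, f(x_2) = 0.708073, coefficient = 2
x_3 = 1.5000, f(x_3) = 0.994996, coefficient = 2
x_4 = 2.0000, f(x_4) = 0.826822, coefficient = 1

I ≈ (0.500000/2) × 4.692659 = 1.173165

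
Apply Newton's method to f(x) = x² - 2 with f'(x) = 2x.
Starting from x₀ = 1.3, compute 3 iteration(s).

f(x) = x² - 2
f'(x) = 2x
x₀ = 1.3

Newton-Raphson formula: x_{n+1} = x_n - f(x_n)/f'(x_n)

Iteration 1:
  f(1.300000) = -0.310000
  f'(1.300000) = 2.600000
  x_1 = 1.300000 - (-0.310000)/2.600000 = 1.419231
Iteration 2:
  f(1.419231) = 0.014216
  f'(1.419231) = 2.838462
  x_2 = 1.419231 - 0.014216/2.838462 = 1.414222
Iteration 3:
  f(1.414222) = 0.000025
  f'(1.414222) = 2.828445
  x_3 = 1.414222 - 0.000025/2.828445 = 1.414214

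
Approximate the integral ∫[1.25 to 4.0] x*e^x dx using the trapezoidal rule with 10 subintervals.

f(x) = x*e^x
a = 1.25, b = 4.0, n = 10
h = (b - a)/n = 0.275000

Trapezoidal rule: (h/2)[f(x₀) + 2f(x₁) + 2f(x₂) + ... + f(xₙ)]

x_0 = 1.2500, f(x_0) = 4.362929, coefficient = 1
x_1 = 1.5250, f(x_1) = 7.007594, coefficient = 2
x_2 = 1.8000, f(x_2) = 10.889365, coefficient = 2
x_3 = 2.0750, f(x_3) = 16.526434, coefficient = 2
x_4 = 2.3500, f(x_4) = 24.641089, coefficient = 2
x_5 = 2.6250, f(x_5) = 36.237007, coefficient = 2
x_6 = 2.9000, f(x_6) = 52.705022, coefficient = 2
x_7 = 3.1750, f(x_7) = 75.967653, coefficient = 2
x_8 = 3.4500, f(x_8) = 108.676353, coefficient = 2
x_9 = 3.7250, f(x_9) = 154.480342, coefficient = 2
x_10 = 4.0000, f(x_10) = 218.392600, coefficient = 1

I ≈ (0.275000/2) × 1197.017248 = 164.589872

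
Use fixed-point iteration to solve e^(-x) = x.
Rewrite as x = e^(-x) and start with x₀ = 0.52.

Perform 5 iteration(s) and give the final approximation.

Equation: e^(-x) = x
Fixed-point form: x = e^(-x)
x₀ = 0.52

x_1 = g(0.520000) = 0.594521
x_2 = g(0.594521) = 0.551827
x_3 = g(0.551827) = 0.575897
x_4 = g(0.575897) = 0.562201
x_5 = g(0.562201) = 0.569953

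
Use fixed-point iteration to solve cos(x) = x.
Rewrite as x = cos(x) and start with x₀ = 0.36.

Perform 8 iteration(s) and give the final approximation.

Equation: cos(x) = x
Fixed-point form: x = cos(x)
x₀ = 0.36

x_1 = g(0.360000) = 0.935897
x_2 = g(0.935897) = 0.593097
x_3 = g(0.593097) = 0.829214
x_4 = g(0.829214) = 0.675456
x_5 = g(0.675456) = 0.780422
x_6 = g(0.780422) = 0.710617
x_7 = g(0.710617) = 0.757960
x_8 = g(0.757960) = 0.726240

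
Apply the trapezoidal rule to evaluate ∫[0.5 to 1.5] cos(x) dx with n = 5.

f(x) = cos(x)
a = 0.5, b = 1.5, n = 5
h = (b - a)/n = 0.200000

Trapezoidal rule: (h/2)[f(x₀) + 2f(x₁) + 2f(x₂) + ... + f(xₙ)]

x_0 = 0.5000, f(x_0) = 0.877583, coefficient = 1
x_1 = 0.7000, f(x_1) = 0.764842, coefficient = 2
x_2 = 0.9000, f(x_2) = 0.621610, coefficient = 2
x_3 = 1.1000, f(x_3) = 0.453596, coefficient = 2
x_4 = 1.3000, f(x_4) = 0.267499, coefficient = 2
x_5 = 1.5000, f(x_5) = 0.070737, coefficient = 1

I ≈ (0.200000/2) × 5.163414 = 0.516341
Exact value: 0.518069
Error: 0.001728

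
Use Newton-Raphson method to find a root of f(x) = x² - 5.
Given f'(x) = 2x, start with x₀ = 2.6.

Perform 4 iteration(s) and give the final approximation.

f(x) = x² - 5
f'(x) = 2x
x₀ = 2.6

Newton-Raphson formula: x_{n+1} = x_n - f(x_n)/f'(x_n)

Iteration 1:
  f(2.600000) = 1.760000
  f'(2.600000) = 5.200000
  x_1 = 2.600000 - 1.760000/5.200000 = 2.261538
Iteration 2:
  f(2.261538) = 0.114556
  f'(2.261538) = 4.523077
  x_2 = 2.261538 - 0.114556/4.523077 = 2.236211
Iteration 3:
  f(2.236211) = 0.000641
  f'(2.236211) = 4.472423
  x_3 = 2.236211 - 0.000641/4.472423 = 2.236068
Iteration 4:
  f(2.236068) = 0.000000
  f'(2.236068) = 4.472136
  x_4 = 2.236068 - 0.000000/4.472136 = 2.236068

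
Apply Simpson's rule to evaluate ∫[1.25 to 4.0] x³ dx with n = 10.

f(x) = x³
a = 1.25, b = 4.0, n = 10
h = (b - a)/n = 0.275000

Simpson's rule: (h/3)[f(x₀) + 4f(x₁) + 2f(x₂) + ... + f(xₙ)]

x_0 = 1.2500, f(x_0) = 1.953125, coefficient = 1
x_1 = 1.5250, f(x_1) = 3.546578, coefficient = 4
x_2 = 1.8000, f(x_2) = 5.832000, coefficient = 2
x_3 = 2.0750, f(x_3) = 8.934172, coefficient = 4
x_4 = 2.3500, f(x_4) = 12.977875, coefficient = 2
x_5 = 2.6250, f(x_5) = 18.087891, coefficient = 4
x_6 = 2.9000, f(x_6) = 24.389000, coefficient = 2
x_7 = 3.1750, f(x_7) = 32.005984, coefficient = 4
x_8 = 3.4500, f(x_8) = 41.063625, coefficient = 2
x_9 = 3.7250, f(x_9) = 51.686703, coefficient = 4
x_10 = 4.0000, f(x_10) = 64.000000, coefficient = 1

I ≈ (0.275000/3) × 691.523438 = 63.389648
Exact value: 63.389648
Error: 0.000000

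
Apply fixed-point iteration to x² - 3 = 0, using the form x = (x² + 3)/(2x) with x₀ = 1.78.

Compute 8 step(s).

Equation: x² - 3 = 0
Fixed-point form: x = (x² + 3)/(2x)
x₀ = 1.78

x_1 = g(1.780000) = 1.732697
x_2 = g(1.732697) = 1.732051
x_3 = g(1.732051) = 1.732051
x_4 = g(1.732051) = 1.732051
x_5 = g(1.732051) = 1.732051
x_6 = g(1.732051) = 1.732051
x_7 = g(1.732051) = 1.732051
x_8 = g(1.732051) = 1.732051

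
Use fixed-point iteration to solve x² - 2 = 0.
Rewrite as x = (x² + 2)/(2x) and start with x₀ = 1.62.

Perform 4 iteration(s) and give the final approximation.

Equation: x² - 2 = 0
Fixed-point form: x = (x² + 2)/(2x)
x₀ = 1.62

x_1 = g(1.620000) = 1.427284
x_2 = g(1.427284) = 1.414273
x_3 = g(1.414273) = 1.414214
x_4 = g(1.414214) = 1.414214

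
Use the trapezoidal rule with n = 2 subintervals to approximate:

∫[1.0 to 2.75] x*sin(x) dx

f(x) = x*sin(x)
a = 1.0, b = 2.75, n = 2
h = (b - a)/n = 0.875000

Trapezoidal rule: (h/2)[f(x₀) + 2f(x₁) + 2f(x₂) + ... + f(xₙ)]

x_0 = 1.0000, f(x_0) = 0.841471, coefficient = 1
x_1 = 1.8750, f(x_1) = 1.788911, coefficient = 2
x_2 = 2.7500, f(x_2) = 1.049568, coefficient = 1

I ≈ (0.875000/2) × 5.468860 = 2.392626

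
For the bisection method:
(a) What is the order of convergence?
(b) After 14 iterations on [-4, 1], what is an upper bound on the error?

(a) Bisection has linear (order 1) convergence; the error is halved each step.

(b) Error bound = (b-a)/2^n = (1 - (-4))/2^{14}
    = 5/2^{14}

(a) 1 (linear); (b) error ≤ 3.05e-04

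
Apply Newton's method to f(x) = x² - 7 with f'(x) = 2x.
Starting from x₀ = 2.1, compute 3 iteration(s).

f(x) = x² - 7
f'(x) = 2x
x₀ = 2.1

Newton-Raphson formula: x_{n+1} = x_n - f(x_n)/f'(x_n)

Iteration 1:
  f(2.100000) = -2.590000
  f'(2.100000) = 4.200000
  x_1 = 2.100000 - (-2.590000)/4.200000 = 2.716667
Iteration 2:
  f(2.716667) = 0.380278
  f'(2.716667) = 5.433333
  x_2 = 2.716667 - 0.380278/5.433333 = 2.646677
Iteration 3:
  f(2.646677) = 0.004899
  f'(2.646677) = 5.293354
  x_3 = 2.646677 - 0.004899/5.293354 = 2.645751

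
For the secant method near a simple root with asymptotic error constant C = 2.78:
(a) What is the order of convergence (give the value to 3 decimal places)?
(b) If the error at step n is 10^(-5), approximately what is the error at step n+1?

(a) Secant method has superlinear convergence with order φ = (1+√5)/2 ≈ 1.618.
    This means |e_{n+1}| ≈ C|e_n|^1.618.

(b) With |e_n| = 10^(-5) and C = 2.78:
    |e_{n+1}| ≈ 2.78 × (10^(-5))^1.618 = 2.78 × 10^(-8.09)

(a) ≈ 1.618 (golden ratio); (b) |e_{n+1}| ≈ 2.259e-08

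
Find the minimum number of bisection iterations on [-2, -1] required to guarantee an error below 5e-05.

We need (b-a)/2^n ≤ 5e-05
(-1 - (-2))/2^n ≤ 5e-05
1/2^n ≤ 5e-05
2^n ≥ 20000
n ≥ log₂(20000) = 14.29
n ≥ 15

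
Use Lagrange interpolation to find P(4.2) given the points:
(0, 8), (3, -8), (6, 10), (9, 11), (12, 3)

Lagrange interpolation formula:
P(x) = Σ yᵢ × Lᵢ(x)
where Lᵢ(x) = Π_{j≠i} (x - xⱼ)/(xᵢ - xⱼ)

L_0(4.2) = (4.2 - 3)/(0 - 3) × (4.2 - 6)/(0 - 6) × (4.2 - 9)/(0 - 9) × (4.2 - 12)/(0 - 12) = -0.041600
L_1(4.2) = (4.2 - 0)/(3 - 0) × (4.2 - 6)/(3 - 6) × (4.2 - 9)/(3 - 9) × (4.2 - 12)/(3 - 12) = 0.582400
L_2(4.2) = (4.2 - 0)/(6 - 0) × (4.2 - 3)/(6 - 3) × (4.2 - 9)/(6 - 9) × (4.2 - 12)/(6 - 12) = 0.582400
L_3(4.2) = (4.2 - 0)/(9 - 0) × (4.2 - 3)/(9 - 3) × (4.2 - 6)/(9 - 6) × (4.2 - 12)/(9 - 12) = -0.145600
L_4(4.2) = (4.2 - 0)/(12 - 0) × (4.2 - 3)/(12 - 3) × (4.2 - 6)/(12 - 6) × (4.2 - 9)/(12 - 9) = 0.022400

P(4.2) = 8×L_0(4.2) + (-8)×L_1(4.2) + 10×L_2(4.2) + 11×L_3(4.2) + 3×L_4(4.2)
P(4.2) = -0.702400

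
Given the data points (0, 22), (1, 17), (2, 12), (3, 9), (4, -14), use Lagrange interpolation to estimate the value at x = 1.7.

Lagrange interpolation formula:
P(x) = Σ yᵢ × Lᵢ(x)
where Lᵢ(x) = Π_{j≠i} (x - xⱼ)/(xᵢ - xⱼ)

L_0(1.7) = (1.7 - 1)/(0 - 1) × (1.7 - 2)/(0 - 2) × (1.7 - 3)/(0 - 3) × (1.7 - 4)/(0 - 4) = -0.026163
L_1(1.7) = (1.7 - 0)/(1 - 0) × (1.7 - 2)/(1 - 2) × (1.7 - 3)/(1 - 3) × (1.7 - 4)/(1 - 4) = 0.254150
L_2(1.7) = (1.7 - 0)/(2 - 0) × (1.7 - 1)/(2 - 1) × (1.7 - 3)/(2 - 3) × (1.7 - 4)/(2 - 4) = 0.889525
L_3(1.7) = (1.7 - 0)/(3 - 0) × (1.7 - 1)/(3 - 1) × (1.7 - 2)/(3 - 2) × (1.7 - 4)/(3 - 4) = -0.136850
L_4(1.7) = (1.7 - 0)/(4 - 0) × (1.7 - 1)/(4 - 1) × (1.7 - 2)/(4 - 2) × (1.7 - 3)/(4 - 3) = 0.019338

P(1.7) = 22×L_0(1.7) + 17×L_1(1.7) + 12×L_2(1.7) + 9×L_3(1.7) + (-14)×L_4(1.7)
P(1.7) = 12.916900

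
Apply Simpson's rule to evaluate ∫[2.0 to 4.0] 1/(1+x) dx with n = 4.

f(x) = 1/(1+x)
a = 2.0, b = 4.0, n = 4
h = (b - a)/n = 0.500000

Simpson's rule: (h/3)[f(x₀) + 4f(x₁) + 2f(x₂) + ... + f(xₙ)]

x_0 = 2.0000, f(x_0) = 0.333333, coefficient = 1
x_1 = 2.5000, f(x_1) = 0.285714, coefficient = 4
x_2 = 3.0000, f(x_2) = 0.250000, coefficient = 2
x_3 = 3.5000, f(x_3) = 0.222222, coefficient = 4
x_4 = 4.0000, f(x_4) = 0.200000, coefficient = 1

I ≈ (0.500000/3) × 3.065079 = 0.510847
Exact value: 0.510826
Error: 0.000021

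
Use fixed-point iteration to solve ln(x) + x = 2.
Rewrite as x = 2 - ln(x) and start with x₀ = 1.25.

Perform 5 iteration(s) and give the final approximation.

Equation: ln(x) + x = 2
Fixed-point form: x = 2 - ln(x)
x₀ = 1.25

x_1 = g(1.250000) = 1.776856
x_2 = g(1.776856) = 1.425154
x_3 = g(1.425154) = 1.645720
x_4 = g(1.645720) = 1.501822
x_5 = g(1.501822) = 1.593321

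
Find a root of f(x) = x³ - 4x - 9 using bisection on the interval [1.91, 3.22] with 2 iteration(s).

f(x) = x³ - 4x - 9
Initial interval: [1.91, 3.22]

Iteration 1:
  c_1 = (1.910000 + 3.220000)/2 = 2.565000
  f(c_1) = f(2.565000) = -2.384288
  f(a) × f(c) ≥ 0, new interval: [2.565000, 3.220000]
Iteration 2:
  c_2 = (2.565000 + 3.220000)/2 = 2.892500
  f(c_2) = f(2.892500) = 3.630264
  f(a) × f(c) < 0, new interval: [2.565000, 2.892500]

After 2 iteration(s), the approximation is c_2 = 2.892500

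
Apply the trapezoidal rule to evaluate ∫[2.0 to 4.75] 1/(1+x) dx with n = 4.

f(x) = 1/(1+x)
a = 2.0, b = 4.75, n = 4
h = (b - a)/n = 0.687500

Trapezoidal rule: (h/2)[f(x₀) + 2f(x₁) + 2f(x₂) + ... + f(xₙ)]

x_0 = 2.0000, f(x_0) = 0.333333, coefficient = 1
x_1 = 2.6875, f(x_1) = 0.271186, coefficient = 2
x_2 = 3.3750, f(x_2) = 0.228571, coefficient = 2
x_3 = 4.0625, f(x_3) = 0.197531, coefficient = 2
x_4 = 4.7500, f(x_4) = 0.173913, coefficient = 1

I ≈ (0.687500/2) × 1.901824 = 0.653752
Exact value: 0.650588
Error: 0.003164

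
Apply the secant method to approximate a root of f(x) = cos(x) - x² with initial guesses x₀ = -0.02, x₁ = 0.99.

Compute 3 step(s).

f(x) = cos(x) - x²
x₀ = -0.02, x₁ = 0.99

Secant formula: x_{n+1} = x_n - f(x_n)(x_n - x_{n-1})/(f(x_n) - f(x_{n-1}))

Iteration 1:
  f(-0.020000) = 0.999400
  f(0.990000) = -0.431410
  x_2 = 0.990000 - (-0.431410)×(0.990000 - (-0.020000))/(-0.431410 - 0.999400)
       = 0.685470
Iteration 2:
  f(0.990000) = -0.431410
  f(0.685470) = 0.304252
  x_3 = 0.685470 - 0.304252×(0.685470 - 0.990000)/(0.304252 - (-0.431410))
       = 0.811416
Iteration 3:
  f(0.685470) = 0.304252
  f(0.811416) = 0.030075
  x_4 = 0.811416 - 0.030075×(0.811416 - 0.685470)/(0.030075 - 0.304252)
       = 0.825232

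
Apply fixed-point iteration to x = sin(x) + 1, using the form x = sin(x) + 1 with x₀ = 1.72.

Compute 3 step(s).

Equation: x = sin(x) + 1
Fixed-point form: x = sin(x) + 1
x₀ = 1.72

x_1 = g(1.720000) = 1.988890
x_2 = g(1.988890) = 1.913865
x_3 = g(1.913865) = 1.941727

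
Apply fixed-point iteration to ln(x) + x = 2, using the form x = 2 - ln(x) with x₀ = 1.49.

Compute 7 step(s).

Equation: ln(x) + x = 2
Fixed-point form: x = 2 - ln(x)
x₀ = 1.49

x_1 = g(1.490000) = 1.601224
x_2 = g(1.601224) = 1.529232
x_3 = g(1.529232) = 1.575235
x_4 = g(1.575235) = 1.545596
x_5 = g(1.545596) = 1.564591
x_6 = g(1.564591) = 1.552376
x_7 = g(1.552376) = 1.560213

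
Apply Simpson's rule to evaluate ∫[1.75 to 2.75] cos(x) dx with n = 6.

f(x) = cos(x)
a = 1.75, b = 2.75, n = 6
h = (b - a)/n = 0.166667

Simpson's rule: (h/3)[f(x₀) + 4f(x₁) + 2f(x₂) + ... + f(xₙ)]

x_0 = 1.7500, f(x_0) = -0.178246, coefficient = 1
x_1 = 1.9167, f(x_1) = -0.339016, coefficient = 4
x_2 = 2.0833, f(x_2) = -0.490390, coefficient = 2
x_3 = 2.2500, f(x_3) = -0.628174, coefficient = 4
x_4 = 2.4167, f(x_4) = -0.748549, coefficient = 2
x_5 = 2.5833, f(x_5) = -0.848178, coefficient = 4
x_6 = 2.7500, f(x_6) = -0.924302, coefficient = 1

I ≈ (0.166667/3) × -10.841896 = -0.602328
Exact value: -0.602325
Error: 0.000003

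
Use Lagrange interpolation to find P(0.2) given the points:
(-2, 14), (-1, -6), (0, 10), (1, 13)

Lagrange interpolation formula:
P(x) = Σ yᵢ × Lᵢ(x)
where Lᵢ(x) = Π_{j≠i} (x - xⱼ)/(xᵢ - xⱼ)

L_0(0.2) = (0.2 - (-1))/(-2 - (-1)) × (0.2 - 0)/(-2 - 0) × (0.2 - 1)/(-2 - 1) = 0.032000
L_1(0.2) = (0.2 - (-2))/(-1 - (-2)) × (0.2 - 0)/(-1 - 0) × (0.2 - 1)/(-1 - 1) = -0.176000
L_2(0.2) = (0.2 - (-2))/(0 - (-2)) × (0.2 - (-1))/(0 - (-1)) × (0.2 - 1)/(0 - 1) = 1.056000
L_3(0.2) = (0.2 - (-2))/(1 - (-2)) × (0.2 - (-1))/(1 - (-1)) × (0.2 - 0)/(1 - 0) = 0.088000

P(0.2) = 14×L_0(0.2) + (-6)×L_1(0.2) + 10×L_2(0.2) + 13×L_3(0.2)
P(0.2) = 13.208000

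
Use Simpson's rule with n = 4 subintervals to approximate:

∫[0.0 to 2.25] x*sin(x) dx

f(x) = x*sin(x)
a = 0.0, b = 2.25, n = 4
h = (b - a)/n = 0.562500

Simpson's rule: (h/3)[f(x₀) + 4f(x₁) + 2f(x₂) + ... + f(xₙ)]

x_0 = 0.0000, f(x_0) = 0.000000, coefficient = 1
x_1 = 0.5625, f(x_1) = 0.299983, coefficient = 4
x_2 = 1.1250, f(x_2) = 1.015051, coefficient = 2
x_3 = 1.6875, f(x_3) = 1.676021, coefficient = 4
x_4 = 2.2500, f(x_4) = 1.750665, coefficient = 1

I ≈ (0.562500/3) × 11.684783 = 2.190897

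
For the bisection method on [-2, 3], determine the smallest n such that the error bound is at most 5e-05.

We need (b-a)/2^n ≤ 5e-05
(3 - (-2))/2^n ≤ 5e-05
5/2^n ≤ 5e-05
2^n ≥ 100000
n ≥ log₂(100000) = 16.61
n ≥ 17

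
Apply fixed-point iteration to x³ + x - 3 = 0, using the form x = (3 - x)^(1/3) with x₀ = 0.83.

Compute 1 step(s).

Equation: x³ + x - 3 = 0
Fixed-point form: x = (3 - x)^(1/3)
x₀ = 0.83

x_1 = g(0.830000) = 1.294653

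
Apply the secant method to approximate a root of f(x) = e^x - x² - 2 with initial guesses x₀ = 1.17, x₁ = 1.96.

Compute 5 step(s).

f(x) = e^x - x² - 2
x₀ = 1.17, x₁ = 1.96

Secant formula: x_{n+1} = x_n - f(x_n)(x_n - x_{n-1})/(f(x_n) - f(x_{n-1}))

Iteration 1:
  f(1.170000) = -0.146907
  f(1.960000) = 1.257727
  x_2 = 1.960000 - 1.257727×(1.960000 - 1.170000)/(1.257727 - (-0.146907))
       = 1.252624
Iteration 2:
  f(1.960000) = 1.257727
  f(1.252624) = -0.069553
  x_3 = 1.252624 - (-0.069553)×(1.252624 - 1.960000)/(-0.069553 - 1.257727)
       = 1.289693
Iteration 3:
  f(1.252624) = -0.069553
  f(1.289693) = -0.031637
  x_4 = 1.289693 - (-0.031637)×(1.289693 - 1.252624)/(-0.031637 - (-0.069553))
       = 1.320622
Iteration 4:
  f(1.289693) = -0.031637
  f(1.320622) = 0.001708
  x_5 = 1.320622 - 0.001708×(1.320622 - 1.289693)/(0.001708 - (-0.031637))
       = 1.319038
Iteration 5:
  f(1.320622) = 0.001708
  f(1.319038) = -0.000040
  x_6 = 1.319038 - (-0.000040)×(1.319038 - 1.320622)/(-0.000040 - 0.001708)
       = 1.319074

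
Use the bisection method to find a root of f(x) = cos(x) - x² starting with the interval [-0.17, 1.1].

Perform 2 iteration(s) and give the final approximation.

f(x) = cos(x) - x²
Initial interval: [-0.17, 1.1]

Iteration 1:
  c_1 = (-0.170000 + 1.100000)/2 = 0.465000
  f(c_1) = f(0.465000) = 0.677597
  f(a) × f(c) ≥ 0, new interval: [0.465000, 1.100000]
Iteration 2:
  c_2 = (0.465000 + 1.100000)/2 = 0.782500
  f(c_2) = f(0.782500) = 0.096847
  f(a) × f(c) ≥ 0, new interval: [0.782500, 1.100000]

After 2 iteration(s), the approximation is c_2 = 0.782500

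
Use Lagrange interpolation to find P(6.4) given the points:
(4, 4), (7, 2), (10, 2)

Lagrange interpolation formula:
P(x) = Σ yᵢ × Lᵢ(x)
where Lᵢ(x) = Π_{j≠i} (x - xⱼ)/(xᵢ - xⱼ)

L_0(6.4) = (6.4 - 7)/(4 - 7) × (6.4 - 10)/(4 - 10) = 0.120000
L_1(6.4) = (6.4 - 4)/(7 - 4) × (6.4 - 10)/(7 - 10) = 0.960000
L_2(6.4) = (6.4 - 4)/(10 - 4) × (6.4 - 7)/(10 - 7) = -0.080000

P(6.4) = 4×L_0(6.4) + 2×L_1(6.4) + 2×L_2(6.4)
P(6.4) = 2.240000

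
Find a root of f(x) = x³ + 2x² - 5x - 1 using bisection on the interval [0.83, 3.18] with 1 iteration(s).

f(x) = x³ + 2x² - 5x - 1
Initial interval: [0.83, 3.18]

Iteration 1:
  c_1 = (0.830000 + 3.180000)/2 = 2.005000
  f(c_1) = f(2.005000) = 5.075200
  f(a) × f(c) < 0, new interval: [0.830000, 2.005000]

After 1 iteration(s), the approximation is c_1 = 2.005000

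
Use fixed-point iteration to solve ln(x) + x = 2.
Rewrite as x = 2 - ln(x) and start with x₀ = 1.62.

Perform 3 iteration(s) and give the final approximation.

Equation: ln(x) + x = 2
Fixed-point form: x = 2 - ln(x)
x₀ = 1.62

x_1 = g(1.620000) = 1.517574
x_2 = g(1.517574) = 1.582887
x_3 = g(1.582887) = 1.540750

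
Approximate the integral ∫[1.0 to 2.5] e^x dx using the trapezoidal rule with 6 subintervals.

f(x) = e^x
a = 1.0, b = 2.5, n = 6
h = (b - a)/n = 0.250000

Trapezoidal rule: (h/2)[f(x₀) + 2f(x₁) + 2f(x₂) + ... + f(xₙ)]

x_0 = 1.0000, f(x_0) = 2.718282, coefficient = 1
x_1 = 1.2500, f(x_1) = 3.490343, coefficient = 2
x_2 = 1.5000, f(x_2) = 4.481689, coefficient = 2
x_3 = 1.7500, f(x_3) = 5.754603, coefficient = 2
x_4 = 2.0000, f(x_4) = 7.389056, coefficient = 2
x_5 = 2.2500, f(x_5) = 9.487736, coefficient = 2
x_6 = 2.5000, f(x_6) = 12.182494, coefficient = 1

I ≈ (0.250000/2) × 76.107629 = 9.513454
Exact value: 9.464212
Error: 0.049242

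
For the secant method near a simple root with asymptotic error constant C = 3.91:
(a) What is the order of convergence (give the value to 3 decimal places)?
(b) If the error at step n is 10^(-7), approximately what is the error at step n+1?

(a) Secant method has superlinear convergence with order φ = (1+√5)/2 ≈ 1.618.
    This means |e_{n+1}| ≈ C|e_n|^1.618.

(b) With |e_n| = 10^(-7) and C = 3.91:
    |e_{n+1}| ≈ 3.91 × (10^(-7))^1.618 = 3.91 × 10^(-11.33)

(a) ≈ 1.618 (golden ratio); (b) |e_{n+1}| ≈ 1.845e-11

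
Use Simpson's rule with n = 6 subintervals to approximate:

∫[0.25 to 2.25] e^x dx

f(x) = e^x
a = 0.25, b = 2.25, n = 6
h = (b - a)/n = 0.333333

Simpson's rule: (h/3)[f(x₀) + 4f(x₁) + 2f(x₂) + ... + f(xₙ)]

x_0 = 0.2500, f(x_0) = 1.284025, coefficient = 1
x_1 = 0.5833, f(x_1) = 1.792002, coefficient = 4
x_2 = 0.9167, f(x_2) = 2.500940, coefficient = 2
x_3 = 1.2500, f(x_3) = 3.490343, coefficient = 4
x_4 = 1.5833, f(x_4) = 4.871166, coefficient = 2
x_5 = 1.9167, f(x_5) = 6.798260, coefficient = 4
x_6 = 2.2500, f(x_6) = 9.487736, coefficient = 1

I ≈ (0.333333/3) × 73.838392 = 8.204266
Exact value: 8.203710
Error: 0.000555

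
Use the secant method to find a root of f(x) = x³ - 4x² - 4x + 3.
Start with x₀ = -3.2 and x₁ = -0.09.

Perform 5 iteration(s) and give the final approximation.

f(x) = x³ - 4x² - 4x + 3
x₀ = -3.2, x₁ = -0.09

Secant formula: x_{n+1} = x_n - f(x_n)(x_n - x_{n-1})/(f(x_n) - f(x_{n-1}))

Iteration 1:
  f(-3.200000) = -57.928000
  f(-0.090000) = 3.326871
  x_2 = -0.090000 - 3.326871×(-0.090000 - (-3.200000))/(3.326871 - (-57.928000))
       = -0.258910
Iteration 2:
  f(-0.090000) = 3.326871
  f(-0.258910) = 3.750147
  x_3 = -0.258910 - 3.750147×(-0.258910 - (-0.090000))/(3.750147 - 3.326871)
       = 1.237603
Iteration 3:
  f(-0.258910) = 3.750147
  f(1.237603) = -6.181468
  x_4 = 1.237603 - (-6.181468)×(1.237603 - (-0.258910))/(-6.181468 - 3.750147)
       = 0.306169
Iteration 4:
  f(1.237603) = -6.181468
  f(0.306169) = 1.429069
  x_5 = 0.306169 - 1.429069×(0.306169 - 1.237603)/(1.429069 - (-6.181468))
       = 0.481069
Iteration 5:
  f(0.306169) = 1.429069
  f(0.481069) = 0.261349
  x_6 = 0.481069 - 0.261349×(0.481069 - 0.306169)/(0.261349 - 1.429069)
       = 0.520213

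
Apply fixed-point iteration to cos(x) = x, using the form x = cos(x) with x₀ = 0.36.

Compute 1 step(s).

Equation: cos(x) = x
Fixed-point form: x = cos(x)
x₀ = 0.36

x_1 = g(0.360000) = 0.935897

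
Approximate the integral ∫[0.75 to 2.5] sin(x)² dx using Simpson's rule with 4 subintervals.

f(x) = sin(x)²
a = 0.75, b = 2.5, n = 4
h = (b - a)/n = 0.437500

Simpson's rule: (h/3)[f(x₀) + 4f(x₁) + 2f(x₂) + ... + f(xₙ)]

x_0 = 0.7500, f(x_0) = 0.464631, coefficient = 1
x_1 = 1.1875, f(x_1) = 0.860139, coefficient = 4
x_2 = 1.6250, f(x_2) = 0.997065, coefficient = 2
x_3 = 2.0625, f(x_3) = 0.777095, coefficient = 4
x_4 = 2.5000, f(x_4) = 0.358169, coefficient = 1

I ≈ (0.437500/3) × 9.365866 = 1.365855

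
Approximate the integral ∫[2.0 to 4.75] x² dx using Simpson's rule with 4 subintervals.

f(x) = x²
a = 2.0, b = 4.75, n = 4
h = (b - a)/n = 0.687500

Simpson's rule: (h/3)[f(x₀) + 4f(x₁) + 2f(x₂) + ... + f(xₙ)]

x_0 = 2.0000, f(x_0) = 4.000000, coefficient = 1
x_1 = 2.6875, f(x_1) = 7.222656, coefficient = 4
x_2 = 3.3750, f(x_2) = 11.390625, coefficient = 2
x_3 = 4.0625, f(x_3) = 16.503906, coefficient = 4
x_4 = 4.7500, f(x_4) = 22.562500, coefficient = 1

I ≈ (0.687500/3) × 144.250000 = 33.057292
Exact value: 33.057292
Error: 0.000000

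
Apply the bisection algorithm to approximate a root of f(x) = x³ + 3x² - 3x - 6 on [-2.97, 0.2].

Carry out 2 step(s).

f(x) = x³ + 3x² - 3x - 6
Initial interval: [-2.97, 0.2]

Iteration 1:
  c_1 = (-2.970000 + 0.200000)/2 = -1.385000
  f(c_1) = f(-1.385000) = 1.252933
  f(a) × f(c) ≥ 0, new interval: [-1.385000, 0.200000]
Iteration 2:
  c_2 = (-1.385000 + 0.200000)/2 = -0.592500
  f(c_2) = f(-0.592500) = -3.377332
  f(a) × f(c) < 0, new interval: [-1.385000, -0.592500]

After 2 iteration(s), the approximation is c_2 = -0.592500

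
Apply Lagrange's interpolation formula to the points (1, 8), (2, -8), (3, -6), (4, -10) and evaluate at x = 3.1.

Lagrange interpolation formula:
P(x) = Σ yᵢ × Lᵢ(x)
where Lᵢ(x) = Π_{j≠i} (x - xⱼ)/(xᵢ - xⱼ)

L_0(3.1) = (3.1 - 2)/(1 - 2) × (3.1 - 3)/(1 - 3) × (3.1 - 4)/(1 - 4) = 0.016500
L_1(3.1) = (3.1 - 1)/(2 - 1) × (3.1 - 3)/(2 - 3) × (3.1 - 4)/(2 - 4) = -0.094500
L_2(3.1) = (3.1 - 1)/(3 - 1) × (3.1 - 2)/(3 - 2) × (3.1 - 4)/(3 - 4) = 1.039500
L_3(3.1) = (3.1 - 1)/(4 - 1) × (3.1 - 2)/(4 - 2) × (3.1 - 3)/(4 - 3) = 0.038500

P(3.1) = 8×L_0(3.1) + (-8)×L_1(3.1) + (-6)×L_2(3.1) + (-10)×L_3(3.1)
P(3.1) = -5.734000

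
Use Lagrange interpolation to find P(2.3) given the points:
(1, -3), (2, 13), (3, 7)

Lagrange interpolation formula:
P(x) = Σ yᵢ × Lᵢ(x)
where Lᵢ(x) = Π_{j≠i} (x - xⱼ)/(xᵢ - xⱼ)

L_0(2.3) = (2.3 - 2)/(1 - 2) × (2.3 - 3)/(1 - 3) = -0.105000
L_1(2.3) = (2.3 - 1)/(2 - 1) × (2.3 - 3)/(2 - 3) = 0.910000
L_2(2.3) = (2.3 - 1)/(3 - 1) × (2.3 - 2)/(3 - 2) = 0.195000

P(2.3) = (-3)×L_0(2.3) + 13×L_1(2.3) + 7×L_2(2.3)
P(2.3) = 13.510000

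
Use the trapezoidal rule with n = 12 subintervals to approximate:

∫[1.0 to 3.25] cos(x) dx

f(x) = cos(x)
a = 1.0, b = 3.25, n = 12
h = (b - a)/n = 0.187500

Trapezoidal rule: (h/2)[f(x₀) + 2f(x₁) + 2f(x₂) + ... + f(xₙ)]

x_0 = 1.0000, f(x_0) = 0.540302, coefficient = 1
x_1 = 1.1875, f(x_1) = 0.373980, coefficient = 2
x_2 = 1.3750, f(x_2) = 0.194548, coefficient = 2
x_3 = 1.5625, f(x_3) = 0.008296, coefficient = 2
x_4 = 1.7500, f(x_4) = -0.178246, coefficient = 2
x_5 = 1.9375, f(x_5) = -0.358540, coefficient = 2
x_6 = 2.1250, f(x_6) = -0.526266, coefficient = 2
x_7 = 2.3125, f(x_7) = -0.675545, coefficient = 2
x_8 = 2.5000, f(x_8) = -0.801144, coefficient = 2
x_9 = 2.6875, f(x_9) = -0.898659, coefficient = 2
x_10 = 2.8750, f(x_10) = -0.964674, coefficient = 2
x_11 = 3.0625, f(x_11) = -0.996874, coefficient = 2
x_12 = 3.2500, f(x_12) = -0.994130, coefficient = 1

I ≈ (0.187500/2) × -10.100077 = -0.946882
Exact value: -0.949666
Error: 0.002784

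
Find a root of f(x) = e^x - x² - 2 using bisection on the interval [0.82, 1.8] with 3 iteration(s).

f(x) = e^x - x² - 2
Initial interval: [0.82, 1.8]

Iteration 1:
  c_1 = (0.820000 + 1.800000)/2 = 1.310000
  f(c_1) = f(1.310000) = -0.009926
  f(a) × f(c) ≥ 0, new interval: [1.310000, 1.800000]
Iteration 2:
  c_2 = (1.310000 + 1.800000)/2 = 1.555000
  f(c_2) = f(1.555000) = 0.317062
  f(a) × f(c) < 0, new interval: [1.310000, 1.555000]
Iteration 3:
  c_3 = (1.310000 + 1.555000)/2 = 1.432500
  f(c_3) = f(1.432500) = 0.137103
  f(a) × f(c) < 0, new interval: [1.310000, 1.432500]

After 3 iteration(s), the approximation is c_3 = 1.432500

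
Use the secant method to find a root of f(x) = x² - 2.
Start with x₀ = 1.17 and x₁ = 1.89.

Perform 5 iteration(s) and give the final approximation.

f(x) = x² - 2
x₀ = 1.17, x₁ = 1.89

Secant formula: x_{n+1} = x_n - f(x_n)(x_n - x_{n-1})/(f(x_n) - f(x_{n-1}))

Iteration 1:
  f(1.170000) = -0.631100
  f(1.890000) = 1.572100
  x_2 = 1.890000 - 1.572100×(1.890000 - 1.170000)/(1.572100 - (-0.631100))
       = 1.376242
Iteration 2:
  f(1.890000) = 1.572100
  f(1.376242) = -0.105958
  x_3 = 1.376242 - (-0.105958)×(1.376242 - 1.890000)/(-0.105958 - 1.572100)
       = 1.408682
Iteration 3:
  f(1.376242) = -0.105958
  f(1.408682) = -0.015614
  x_4 = 1.408682 - (-0.015614)×(1.408682 - 1.376242)/(-0.015614 - (-0.105958))
       = 1.414289
Iteration 4:
  f(1.408682) = -0.015614
  f(1.414289) = 0.000213
  x_5 = 1.414289 - 0.000213×(1.414289 - 1.408682)/(0.000213 - (-0.015614))
       = 1.414213
Iteration 5:
  f(1.414289) = 0.000213
  f(1.414213) = 0.000000
  x_6 = 1.414213 - 0.000000×(1.414213 - 1.414289)/(0.000000 - 0.000213)
       = 1.414214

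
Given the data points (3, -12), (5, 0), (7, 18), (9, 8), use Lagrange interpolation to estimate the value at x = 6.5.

Lagrange interpolation formula:
P(x) = Σ yᵢ × Lᵢ(x)
where Lᵢ(x) = Π_{j≠i} (x - xⱼ)/(xᵢ - xⱼ)

L_0(6.5) = (6.5 - 5)/(3 - 5) × (6.5 - 7)/(3 - 7) × (6.5 - 9)/(3 - 9) = -0.039062
L_1(6.5) = (6.5 - 3)/(5 - 3) × (6.5 - 7)/(5 - 7) × (6.5 - 9)/(5 - 9) = 0.273438
L_2(6.5) = (6.5 - 3)/(7 - 3) × (6.5 - 5)/(7 - 5) × (6.5 - 9)/(7 - 9) = 0.820312
L_3(6.5) = (6.5 - 3)/(9 - 3) × (6.5 - 5)/(9 - 5) × (6.5 - 7)/(9 - 7) = -0.054688

P(6.5) = (-12)×L_0(6.5) + 0×L_1(6.5) + 18×L_2(6.5) + 8×L_3(6.5)
P(6.5) = 14.796875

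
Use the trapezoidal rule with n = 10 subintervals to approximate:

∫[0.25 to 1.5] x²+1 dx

f(x) = x²+1
a = 0.25, b = 1.5, n = 10
h = (b - a)/n = 0.125000

Trapezoidal rule: (h/2)[f(x₀) + 2f(x₁) + 2f(x₂) + ... + f(xₙ)]

x_0 = 0.2500, f(x_0) = 1.062500, coefficient = 1
x_1 = 0.3750, f(x_1) = 1.140625, coefficient = 2
x_2 = 0.5000, f(x_2) = 1.250000, coefficient = 2
x_3 = 0.6250, f(x_3) = 1.390625, coefficient = 2
x_4 = 0.7500, f(x_4) = 1.562500, coefficient = 2
x_5 = 0.8750, f(x_5) = 1.765625, coefficient = 2
x_6 = 1.0000, f(x_6) = 2.000000, coefficient = 2
x_7 = 1.1250, f(x_7) = 2.265625, coefficient = 2
x_8 = 1.2500, f(x_8) = 2.562500, coefficient = 2
x_9 = 1.3750, f(x_9) = 2.890625, coefficient = 2
x_10 = 1.5000, f(x_10) = 3.250000, coefficient = 1

I ≈ (0.125000/2) × 37.968750 = 2.373047
Exact value: 2.369792
Error: 0.003255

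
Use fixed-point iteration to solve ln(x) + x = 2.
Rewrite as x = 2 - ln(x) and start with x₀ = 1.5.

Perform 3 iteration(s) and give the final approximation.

Equation: ln(x) + x = 2
Fixed-point form: x = 2 - ln(x)
x₀ = 1.5

x_1 = g(1.500000) = 1.594535
x_2 = g(1.594535) = 1.533418
x_3 = g(1.533418) = 1.572501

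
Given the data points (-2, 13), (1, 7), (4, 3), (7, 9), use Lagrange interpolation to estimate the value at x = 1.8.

Lagrange interpolation formula:
P(x) = Σ yᵢ × Lᵢ(x)
where Lᵢ(x) = Π_{j≠i} (x - xⱼ)/(xᵢ - xⱼ)

L_0(1.8) = (1.8 - 1)/(-2 - 1) × (1.8 - 4)/(-2 - 4) × (1.8 - 7)/(-2 - 7) = -0.056494
L_1(1.8) = (1.8 - (-2))/(1 - (-2)) × (1.8 - 4)/(1 - 4) × (1.8 - 7)/(1 - 7) = 0.805037
L_2(1.8) = (1.8 - (-2))/(4 - (-2)) × (1.8 - 1)/(4 - 1) × (1.8 - 7)/(4 - 7) = 0.292741
L_3(1.8) = (1.8 - (-2))/(7 - (-2)) × (1.8 - 1)/(7 - 1) × (1.8 - 4)/(7 - 4) = -0.041284

P(1.8) = 13×L_0(1.8) + 7×L_1(1.8) + 3×L_2(1.8) + 9×L_3(1.8)
P(1.8) = 5.407506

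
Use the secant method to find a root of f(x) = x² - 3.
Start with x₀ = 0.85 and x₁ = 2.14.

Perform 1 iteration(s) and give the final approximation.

f(x) = x² - 3
x₀ = 0.85, x₁ = 2.14

Secant formula: x_{n+1} = x_n - f(x_n)(x_n - x_{n-1})/(f(x_n) - f(x_{n-1}))

Iteration 1:
  f(0.850000) = -2.277500
  f(2.140000) = 1.579600
  x_2 = 2.140000 - 1.579600×(2.140000 - 0.850000)/(1.579600 - (-2.277500))
       = 1.611706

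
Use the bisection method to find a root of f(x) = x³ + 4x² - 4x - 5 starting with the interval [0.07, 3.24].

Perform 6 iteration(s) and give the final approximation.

f(x) = x³ + 4x² - 4x - 5
Initial interval: [0.07, 3.24]

Iteration 1:
  c_1 = (0.070000 + 3.240000)/2 = 1.655000
  f(c_1) = f(1.655000) = 3.869186
  f(a) × f(c) < 0, new interval: [0.070000, 1.655000]
Iteration 2:
  c_2 = (0.070000 + 1.655000)/2 = 0.862500
  f(c_2) = f(0.862500) = -4.832756
  f(a) × f(c) ≥ 0, new interval: [0.862500, 1.655000]
Iteration 3:
  c_3 = (0.862500 + 1.655000)/2 = 1.258750
  f(c_3) = f(1.258750) = -1.702765
  f(a) × f(c) ≥ 0, new interval: [1.258750, 1.655000]
Iteration 4:
  c_4 = (1.258750 + 1.655000)/2 = 1.456875
  f(c_4) = f(1.456875) = 0.754634
  f(a) × f(c) < 0, new interval: [1.258750, 1.456875]
Iteration 5:
  c_5 = (1.258750 + 1.456875)/2 = 1.357813
  f(c_5) = f(1.357813) = -0.553293
  f(a) × f(c) ≥ 0, new interval: [1.357813, 1.456875]
Iteration 6:
  c_6 = (1.357813 + 1.456875)/2 = 1.407344
  f(c_6) = f(1.407344) = 0.080499
  f(a) × f(c) < 0, new interval: [1.357813, 1.407344]

After 6 iteration(s), the approximation is c_6 = 1.407344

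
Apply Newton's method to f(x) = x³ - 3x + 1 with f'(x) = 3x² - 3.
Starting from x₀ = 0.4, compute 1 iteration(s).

f(x) = x³ - 3x + 1
f'(x) = 3x² - 3
x₀ = 0.4

Newton-Raphson formula: x_{n+1} = x_n - f(x_n)/f'(x_n)

Iteration 1:
  f(0.400000) = -0.136000
  f'(0.400000) = -2.520000
  x_1 = 0.400000 - (-0.136000)/(-2.520000) = 0.346032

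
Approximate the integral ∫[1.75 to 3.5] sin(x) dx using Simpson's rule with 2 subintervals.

f(x) = sin(x)
a = 1.75, b = 3.5, n = 2
h = (b - a)/n = 0.875000

Simpson's rule: (h/3)[f(x₀) + 4f(x₁) + 2f(x₂) + ... + f(xₙ)]

x_0 = 1.7500, f(x_0) = 0.983986, coefficient = 1
x_1 = 2.6250, f(x_1) = 0.493920, coefficient = 4
x_2 = 3.5000, f(x_2) = -0.350783, coefficient = 1

I ≈ (0.875000/3) × 2.608884 = 0.760924
Exact value: 0.758211
Error: 0.002714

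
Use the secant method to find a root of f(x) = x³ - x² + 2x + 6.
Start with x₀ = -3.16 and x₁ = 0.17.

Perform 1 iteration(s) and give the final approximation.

f(x) = x³ - x² + 2x + 6
x₀ = -3.16, x₁ = 0.17

Secant formula: x_{n+1} = x_n - f(x_n)(x_n - x_{n-1})/(f(x_n) - f(x_{n-1}))

Iteration 1:
  f(-3.160000) = -41.860096
  f(0.170000) = 6.316013
  x_2 = 0.170000 - 6.316013×(0.170000 - (-3.160000))/(6.316013 - (-41.860096))
       = -0.266572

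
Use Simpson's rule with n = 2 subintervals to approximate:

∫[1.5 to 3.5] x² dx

f(x) = x²
a = 1.5, b = 3.5, n = 2
h = (b - a)/n = 1.000000

Simpson's rule: (h/3)[f(x₀) + 4f(x₁) + 2f(x₂) + ... + f(xₙ)]

x_0 = 1.5000, f(x_0) = 2.250000, coefficient = 1
x_1 = 2.5000, f(x_1) = 6.250000, coefficient = 4
x_2 = 3.5000, f(x_2) = 12.250000, coefficient = 1

I ≈ (1.000000/3) × 39.500000 = 13.166667
Exact value: 13.166667
Error: 0.000000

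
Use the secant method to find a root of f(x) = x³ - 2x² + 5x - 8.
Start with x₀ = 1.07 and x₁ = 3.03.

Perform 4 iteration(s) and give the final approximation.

f(x) = x³ - 2x² + 5x - 8
x₀ = 1.07, x₁ = 3.03

Secant formula: x_{n+1} = x_n - f(x_n)(x_n - x_{n-1})/(f(x_n) - f(x_{n-1}))

Iteration 1:
  f(1.070000) = -3.714757
  f(3.030000) = 16.606327
  x_2 = 3.030000 - 16.606327×(3.030000 - 1.070000)/(16.606327 - (-3.714757))
       = 1.428294
Iteration 2:
  f(3.030000) = 16.606327
  f(1.428294) = -2.024823
  x_3 = 1.428294 - (-2.024823)×(1.428294 - 3.030000)/(-2.024823 - 16.606327)
       = 1.602367
Iteration 3:
  f(1.428294) = -2.024823
  f(1.602367) = -1.009122
  x_4 = 1.602367 - (-1.009122)×(1.602367 - 1.428294)/(-1.009122 - (-2.024823))
       = 1.775312
Iteration 4:
  f(1.602367) = -1.009122
  f(1.775312) = 0.168400
  x_5 = 1.775312 - 0.168400×(1.775312 - 1.602367)/(0.168400 - (-1.009122))
       = 1.750578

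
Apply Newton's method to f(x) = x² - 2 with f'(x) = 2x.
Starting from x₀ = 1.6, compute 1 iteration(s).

f(x) = x² - 2
f'(x) = 2x
x₀ = 1.6

Newton-Raphson formula: x_{n+1} = x_n - f(x_n)/f'(x_n)

Iteration 1:
  f(1.600000) = 0.560000
  f'(1.600000) = 3.200000
  x_1 = 1.600000 - 0.560000/3.200000 = 1.425000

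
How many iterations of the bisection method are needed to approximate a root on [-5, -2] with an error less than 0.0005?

We need (b-a)/2^n ≤ 0.0005
(-2 - (-5))/2^n ≤ 0.0005
3/2^n ≤ 0.0005
2^n ≥ 6000
n ≥ log₂(6000) = 12.55
n ≥ 13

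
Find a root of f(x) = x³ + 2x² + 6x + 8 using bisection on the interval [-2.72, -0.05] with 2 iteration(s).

f(x) = x³ + 2x² + 6x + 8
Initial interval: [-2.72, -0.05]

Iteration 1:
  c_1 = (-2.720000 + (-0.050000))/2 = -1.385000
  f(c_1) = f(-1.385000) = 0.869708
  f(a) × f(c) < 0, new interval: [-2.720000, -1.385000]
Iteration 2:
  c_2 = (-2.720000 + (-1.385000))/2 = -2.052500
  f(c_2) = f(-2.052500) = -4.536170
  f(a) × f(c) ≥ 0, new interval: [-2.052500, -1.385000]

After 2 iteration(s), the approximation is c_2 = -2.052500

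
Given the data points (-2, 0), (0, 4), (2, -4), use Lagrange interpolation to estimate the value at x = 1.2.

Lagrange interpolation formula:
P(x) = Σ yᵢ × Lᵢ(x)
where Lᵢ(x) = Π_{j≠i} (x - xⱼ)/(xᵢ - xⱼ)

L_0(1.2) = (1.2 - 0)/(-2 - 0) × (1.2 - 2)/(-2 - 2) = -0.120000
L_1(1.2) = (1.2 - (-2))/(0 - (-2)) × (1.2 - 2)/(0 - 2) = 0.640000
L_2(1.2) = (1.2 - (-2))/(2 - (-2)) × (1.2 - 0)/(2 - 0) = 0.480000

P(1.2) = 0×L_0(1.2) + 4×L_1(1.2) + (-4)×L_2(1.2)
P(1.2) = 0.640000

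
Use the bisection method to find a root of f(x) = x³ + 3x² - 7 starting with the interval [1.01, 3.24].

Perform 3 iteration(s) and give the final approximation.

f(x) = x³ + 3x² - 7
Initial interval: [1.01, 3.24]

Iteration 1:
  c_1 = (1.010000 + 3.240000)/2 = 2.125000
  f(c_1) = f(2.125000) = 16.142578
  f(a) × f(c) < 0, new interval: [1.010000, 2.125000]
Iteration 2:
  c_2 = (1.010000 + 2.125000)/2 = 1.567500
  f(c_2) = f(1.567500) = 4.222604
  f(a) × f(c) < 0, new interval: [1.010000, 1.567500]
Iteration 3:
  c_3 = (1.010000 + 1.567500)/2 = 1.288750
  f(c_3) = f(1.288750) = 0.123084
  f(a) × f(c) < 0, new interval: [1.010000, 1.288750]

After 3 iteration(s), the approximation is c_3 = 1.288750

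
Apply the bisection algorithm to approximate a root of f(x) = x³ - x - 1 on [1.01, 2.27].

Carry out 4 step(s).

f(x) = x³ - x - 1
Initial interval: [1.01, 2.27]

Iteration 1:
  c_1 = (1.010000 + 2.270000)/2 = 1.640000
  f(c_1) = f(1.640000) = 1.770944
  f(a) × f(c) < 0, new interval: [1.010000, 1.640000]
Iteration 2:
  c_2 = (1.010000 + 1.640000)/2 = 1.325000
  f(c_2) = f(1.325000) = 0.001203
  f(a) × f(c) < 0, new interval: [1.010000, 1.325000]
Iteration 3:
  c_3 = (1.010000 + 1.325000)/2 = 1.167500
  f(c_3) = f(1.167500) = -0.576132
  f(a) × f(c) ≥ 0, new interval: [1.167500, 1.325000]
Iteration 4:
  c_4 = (1.167500 + 1.325000)/2 = 1.246250
  f(c_4) = f(1.246250) = -0.310650
  f(a) × f(c) ≥ 0, new interval: [1.246250, 1.325000]

After 4 iteration(s), the approximation is c_4 = 1.246250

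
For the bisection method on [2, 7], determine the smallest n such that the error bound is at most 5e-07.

We need (b-a)/2^n ≤ 5e-07
(7 - 2)/2^n ≤ 5e-07
5/2^n ≤ 5e-07
2^n ≥ 10000000
n ≥ log₂(10000000) = 23.25
n ≥ 24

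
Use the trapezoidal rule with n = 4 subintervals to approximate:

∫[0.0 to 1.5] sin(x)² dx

f(x) = sin(x)²
a = 0.0, b = 1.5, n = 4
h = (b - a)/n = 0.375000

Trapezoidal rule: (h/2)[f(x₀) + 2f(x₁) + 2f(x₂) + ... + f(xₙ)]

x_0 = 0.0000, f(x_0) = 0.000000, coefficient = 1
x_1 = 0.3750, f(x_1) = 0.134156, coefficient = 2
x_2 = 0.7500, f(x_2) = 0.464631, coefficient = 2
x_3 = 1.1250, f(x_3) = 0.814087, coefficient = 2
x_4 = 1.5000, f(x_4) = 0.994996, coefficient = 1

I ≈ (0.375000/2) × 3.820744 = 0.716389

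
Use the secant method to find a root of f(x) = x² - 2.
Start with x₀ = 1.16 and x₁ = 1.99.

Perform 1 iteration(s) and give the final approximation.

f(x) = x² - 2
x₀ = 1.16, x₁ = 1.99

Secant formula: x_{n+1} = x_n - f(x_n)(x_n - x_{n-1})/(f(x_n) - f(x_{n-1}))

Iteration 1:
  f(1.160000) = -0.654400
  f(1.990000) = 1.960100
  x_2 = 1.990000 - 1.960100×(1.990000 - 1.160000)/(1.960100 - (-0.654400))
       = 1.367746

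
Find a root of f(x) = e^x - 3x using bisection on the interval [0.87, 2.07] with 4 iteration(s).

f(x) = e^x - 3x
Initial interval: [0.87, 2.07]

Iteration 1:
  c_1 = (0.870000 + 2.070000)/2 = 1.470000
  f(c_1) = f(1.470000) = -0.060765
  f(a) × f(c) ≥ 0, new interval: [1.470000, 2.070000]
Iteration 2:
  c_2 = (1.470000 + 2.070000)/2 = 1.770000
  f(c_2) = f(1.770000) = 0.560853
  f(a) × f(c) < 0, new interval: [1.470000, 1.770000]
Iteration 3:
  c_3 = (1.470000 + 1.770000)/2 = 1.620000
  f(c_3) = f(1.620000) = 0.193090
  f(a) × f(c) < 0, new interval: [1.470000, 1.620000]
Iteration 4:
  c_4 = (1.470000 + 1.620000)/2 = 1.545000
  f(c_4) = f(1.545000) = 0.052972
  f(a) × f(c) < 0, new interval: [1.470000, 1.545000]

After 4 iteration(s), the approximation is c_4 = 1.545000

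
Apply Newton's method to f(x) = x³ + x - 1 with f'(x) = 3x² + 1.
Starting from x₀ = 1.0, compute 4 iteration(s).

f(x) = x³ + x - 1
f'(x) = 3x² + 1
x₀ = 1.0

Newton-Raphson formula: x_{n+1} = x_n - f(x_n)/f'(x_n)

Iteration 1:
  f(1.000000) = 1.000000
  f'(1.000000) = 4.000000
  x_1 = 1.000000 - 1.000000/4.000000 = 0.750000
Iteration 2:
  f(0.750000) = 0.171875
  f'(0.750000) = 2.687500
  x_2 = 0.750000 - 0.171875/2.687500 = 0.686047
Iteration 3:
  f(0.686047) = 0.008941
  f'(0.686047) = 2.411979
  x_3 = 0.686047 - 0.008941/2.411979 = 0.682340
Iteration 4:
  f(0.682340) = 0.000028
  f'(0.682340) = 2.396762
  x_4 = 0.682340 - 0.000028/2.396762 = 0.682328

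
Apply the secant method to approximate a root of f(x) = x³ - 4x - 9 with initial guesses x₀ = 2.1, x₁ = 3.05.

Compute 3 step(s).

f(x) = x³ - 4x - 9
x₀ = 2.1, x₁ = 3.05

Secant formula: x_{n+1} = x_n - f(x_n)(x_n - x_{n-1})/(f(x_n) - f(x_{n-1}))

Iteration 1:
  f(2.100000) = -8.139000
  f(3.050000) = 7.172625
  x_2 = 3.050000 - 7.172625×(3.050000 - 2.100000)/(7.172625 - (-8.139000))
       = 2.604979
Iteration 2:
  f(3.050000) = 7.172625
  f(2.604979) = -1.742747
  x_3 = 2.604979 - (-1.742747)×(2.604979 - 3.050000)/(-1.742747 - 7.172625)
       = 2.691970
Iteration 3:
  f(2.604979) = -1.742747
  f(2.691970) = -0.259969
  x_4 = 2.691970 - (-0.259969)×(2.691970 - 2.604979)/(-0.259969 - (-1.742747))
       = 2.707222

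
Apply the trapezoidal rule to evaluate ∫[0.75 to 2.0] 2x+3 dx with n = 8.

f(x) = 2x+3
a = 0.75, b = 2.0, n = 8
h = (b - a)/n = 0.156250

Trapezoidal rule: (h/2)[f(x₀) + 2f(x₁) + 2f(x₂) + ... + f(xₙ)]

x_0 = 0.7500, f(x_0) = 4.500000, coefficient = 1
x_1 = 0.9062, f(x_1) = 4.812500, coefficient = 2
x_2 = 1.0625, f(x_2) = 5.125000, coefficient = 2
x_3 = 1.2188, f(x_3) = 5.437500, coefficient = 2
x_4 = 1.3750, f(x_4) = 5.750000, coefficient = 2
x_5 = 1.5312, f(x_5) = 6.062500, coefficient = 2
x_6 = 1.6875, f(x_6) = 6.375000, coefficient = 2
x_7 = 1.8438, f(x_7) = 6.687500, coefficient = 2
x_8 = 2.0000, f(x_8) = 7.000000, coefficient = 1

I ≈ (0.156250/2) × 92.000000 = 7.187500
Exact value: 7.187500
Error: 0.000000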